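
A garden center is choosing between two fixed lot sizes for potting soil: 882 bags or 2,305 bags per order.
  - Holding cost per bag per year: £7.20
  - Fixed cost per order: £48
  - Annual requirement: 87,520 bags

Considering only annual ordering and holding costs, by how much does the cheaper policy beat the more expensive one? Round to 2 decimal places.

TC(Q) = (D/Q)S + (Q/2)H
TC(882) = (87,520/882)×48 + (882/2)×7.2 = £7,938.19
TC(2,305) = (87,520/2,305)×48 + (2,305/2)×7.2 = £10,120.54
Lots of 882 are cheaper by £2,182.35.

£2,182.35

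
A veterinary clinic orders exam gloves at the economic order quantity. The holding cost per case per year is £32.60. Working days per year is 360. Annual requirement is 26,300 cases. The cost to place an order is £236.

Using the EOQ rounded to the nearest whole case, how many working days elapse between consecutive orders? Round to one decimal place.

EOQ = √(2DS/H) = √(2 × 26,300 × 236 / 32.6)
    = √(380,785.28) ≈ 617.08 → Q = 617 cases
Days between orders = 360 / (D/Q) = 360 / 42.626 ≈ 8.446

8.4 days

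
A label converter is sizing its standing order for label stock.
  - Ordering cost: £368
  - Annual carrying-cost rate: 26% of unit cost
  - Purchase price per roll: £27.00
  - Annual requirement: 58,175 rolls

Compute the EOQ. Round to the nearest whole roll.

H = i·C = 0.26 × £27 = £7.0200 per roll-year
Q* = √(2·D·S / H) = √(2·58,175·368 / 7.02) = √6,099,259.3 ≈ 2,469.67

2,470 rolls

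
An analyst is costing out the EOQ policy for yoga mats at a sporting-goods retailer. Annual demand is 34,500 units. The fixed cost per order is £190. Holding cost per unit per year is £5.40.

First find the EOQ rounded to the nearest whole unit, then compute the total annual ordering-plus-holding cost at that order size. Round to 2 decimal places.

£8,413.92

Q* = √(2·D·S / H) = √(2·34,500·190 / 5.4) = √2,427,777.8 ≈ 1,558.13 → Q = 1,558 units
Orders/yr = 34,500/1,558 = 22.144; ordering cost = 22.144 × £190 = £4,207.32
Average inventory = 1,558/2 = 779; holding cost = 779 × £5.4 = £4,206.60
Total = £4,207.32 + £4,206.60 = £8,413.92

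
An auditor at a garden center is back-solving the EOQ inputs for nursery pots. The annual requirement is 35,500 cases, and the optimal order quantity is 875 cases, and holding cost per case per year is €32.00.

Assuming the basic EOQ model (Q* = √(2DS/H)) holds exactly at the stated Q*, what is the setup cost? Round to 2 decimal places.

EOQ relation: Q² = 2DS/H, so rearrange for the unknown.
S = Q²H / (2D) = 875² × 32 / (2 × 35,500) = 345.0704

€345.07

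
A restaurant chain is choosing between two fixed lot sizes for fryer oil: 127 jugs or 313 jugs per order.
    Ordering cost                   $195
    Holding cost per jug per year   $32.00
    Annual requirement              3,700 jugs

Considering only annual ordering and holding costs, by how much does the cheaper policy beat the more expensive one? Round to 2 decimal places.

$399.99

TC(Q) = (D/Q)S + (Q/2)H
TC(127) = (3,700/127)×195 + (127/2)×32 = $7,713.10
TC(313) = (3,700/313)×195 + (313/2)×32 = $7,313.11
Lots of 313 are cheaper by $399.99.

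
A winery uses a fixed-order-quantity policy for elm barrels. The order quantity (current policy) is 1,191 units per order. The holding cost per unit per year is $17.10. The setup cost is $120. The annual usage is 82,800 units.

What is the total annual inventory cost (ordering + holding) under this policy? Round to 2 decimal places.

Annual ordering cost = (D/Q)·S = (82,800/1,191) × 120 = $8,342.57
Annual holding cost  = (Q/2)·H = (1,191/2) × 17.1 = $10,183.05
Total = $8,342.57 + $10,183.05 = $18,525.62

$18,525.62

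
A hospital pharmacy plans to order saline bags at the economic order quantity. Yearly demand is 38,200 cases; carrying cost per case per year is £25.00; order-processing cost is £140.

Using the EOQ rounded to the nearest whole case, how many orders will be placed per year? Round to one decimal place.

58.4 orders per year

Q* = √(2·D·S / H) = √(2·38,200·140 / 25) = √427,840.0 ≈ 654.09 → Q = 654
Orders per year = D/Q = 38,200 / 654 = 58.410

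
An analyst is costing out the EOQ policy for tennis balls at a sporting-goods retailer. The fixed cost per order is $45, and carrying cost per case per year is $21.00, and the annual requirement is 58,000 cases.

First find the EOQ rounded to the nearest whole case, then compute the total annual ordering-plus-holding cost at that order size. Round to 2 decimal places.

$10,469.96

Q* = √(2·D·S / H) = √(2·58,000·45 / 21) = √248,571.4 ≈ 498.57 → Q = 499 cases
Orders/yr = 58,000/499 = 116.232; ordering cost = 116.232 × $45 = $5,230.46
Average inventory = 499/2 = 249.5; holding cost = 249.5 × $21 = $5,239.50
Total = $5,230.46 + $5,239.50 = $10,469.96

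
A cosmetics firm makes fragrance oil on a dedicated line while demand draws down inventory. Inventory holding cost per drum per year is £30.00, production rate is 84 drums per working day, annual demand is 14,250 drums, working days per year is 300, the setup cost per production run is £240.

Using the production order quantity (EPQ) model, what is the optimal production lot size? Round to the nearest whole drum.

724 drums

d = 14,250/300 = 47.5000 drums/day;  effective holding cost H(1 − d/p) = 30·(1 − 47.5000/84) = 13.03571
Q* = √(2DS / H_eff) = √(2·14,250·240 / 13.03571) ≈ 724.37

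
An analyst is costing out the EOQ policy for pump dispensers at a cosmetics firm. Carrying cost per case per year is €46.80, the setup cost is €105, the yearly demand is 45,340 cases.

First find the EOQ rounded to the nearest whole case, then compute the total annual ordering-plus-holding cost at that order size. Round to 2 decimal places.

2DS/H = 2·45,340·105/46.8 = 203,448.72
EOQ = √203,448.72 ≈ 451.05 → Q = 451 cases
Ordering: D/Q × S = 45,340/451 × €105 = €10,555.88
Holding:  Q/2 × H = 451/2 × €46.8 = €10,553.40
Total = €10,555.88 + €10,553.40 = €21,109.28

€21,109.28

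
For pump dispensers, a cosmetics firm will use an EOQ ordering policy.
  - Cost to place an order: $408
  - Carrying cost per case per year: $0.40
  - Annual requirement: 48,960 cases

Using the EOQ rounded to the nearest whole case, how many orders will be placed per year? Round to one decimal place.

4.9 orders per year

2DS/H = 2·48,960·408/0.4 = 99,878,400.00
EOQ = √99,878,400.00 ≈ 9,993.92 → Q = 9,994
Orders per year = D/Q = 48,960 / 9,994 = 4.899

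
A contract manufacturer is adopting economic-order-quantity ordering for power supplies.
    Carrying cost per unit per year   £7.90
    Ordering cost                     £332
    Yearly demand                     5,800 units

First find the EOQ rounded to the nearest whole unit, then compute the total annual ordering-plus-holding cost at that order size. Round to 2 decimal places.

2DS/H = 2·5,800·332/7.9 = 487,493.67
EOQ = √487,493.67 ≈ 698.21 → Q = 698 units
Ordering: D/Q × S = 5,800/698 × £332 = £2,758.74
Holding:  Q/2 × H = 698/2 × £7.9 = £2,757.10
Total = £2,758.74 + £2,757.10 = £5,515.84

£5,515.84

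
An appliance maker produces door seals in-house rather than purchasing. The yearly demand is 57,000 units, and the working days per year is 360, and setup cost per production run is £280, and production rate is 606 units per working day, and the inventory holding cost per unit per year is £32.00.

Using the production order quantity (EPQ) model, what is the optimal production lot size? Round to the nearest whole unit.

1,162 units

Daily demand d = 57,000/360 = 158.333; p = 606; 1 − d/p = 0.73872
EPQ = √(2DS / (H(1 − d/p)))
    = √(2 × 57,000 × 280 / (32 × 0.73872)) ≈ 1,162.02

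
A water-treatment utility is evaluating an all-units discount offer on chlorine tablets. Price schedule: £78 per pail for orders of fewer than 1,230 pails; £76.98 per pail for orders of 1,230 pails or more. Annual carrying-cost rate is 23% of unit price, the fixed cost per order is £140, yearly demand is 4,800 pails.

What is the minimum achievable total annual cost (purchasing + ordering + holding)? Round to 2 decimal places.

£379,310.33

H₁ = 23%×£78 = £17.9400;  H₂ = 23%×£76.98 = £17.7054
EOQ₁ = √(2×4,800×140/17.9400) = 273.71  (< 1,230, feasible at tier 1)
EOQ₂ = √(2×4,800×140/17.7054) = 275.52  (< 1,230 → use Q = 1,230 at tier-2 price)
TC(tier 1 (EOQ₁), Q≈273.7) = £379,310.33
TC(tier 2, Q≈1,230.0) = £380,939.16
Minimum at tier 1 (EOQ₁): £379,310.33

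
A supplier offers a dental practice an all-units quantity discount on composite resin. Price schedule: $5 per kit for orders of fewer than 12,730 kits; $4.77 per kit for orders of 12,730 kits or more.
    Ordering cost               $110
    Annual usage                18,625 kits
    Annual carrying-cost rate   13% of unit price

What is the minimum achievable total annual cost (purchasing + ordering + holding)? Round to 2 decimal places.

$92,949.13

H₁ = 13%×$5 = $0.6500;  H₂ = 13%×$4.77 = $0.6201
EOQ₁ = √(2×18,625×110/0.6500) = 2,510.75  (< 12,730, feasible at tier 1)
EOQ₂ = √(2×18,625×110/0.6201) = 2,570.57  (< 12,730 → use Q = 12,730 at tier-2 price)
TC(tier 1 (EOQ₁), Q≈2,510.7) = $94,756.98
TC(tier 2, Q≈12,730.0) = $92,949.13
Minimum at tier 2: $92,949.13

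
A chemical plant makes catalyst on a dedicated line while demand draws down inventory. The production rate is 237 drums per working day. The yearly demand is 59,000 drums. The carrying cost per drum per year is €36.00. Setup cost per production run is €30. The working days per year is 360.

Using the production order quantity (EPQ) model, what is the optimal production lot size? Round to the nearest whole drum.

Daily demand d = 59,000/360 = 163.889; p = 237; 1 − d/p = 0.30849
EPQ = √(2DS / (H(1 − d/p)))
    = √(2 × 59,000 × 30 / (36 × 0.30849)) ≈ 564.59

565 drums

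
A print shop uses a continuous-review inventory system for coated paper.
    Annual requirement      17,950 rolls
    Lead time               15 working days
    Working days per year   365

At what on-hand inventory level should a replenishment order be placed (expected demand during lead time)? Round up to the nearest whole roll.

Daily demand d = 17,950 / 365 = 49.178 rolls/day
Demand during lead time = 49.178 × 15 = 737.67
Reorder point = 737.67 → round up

738 rolls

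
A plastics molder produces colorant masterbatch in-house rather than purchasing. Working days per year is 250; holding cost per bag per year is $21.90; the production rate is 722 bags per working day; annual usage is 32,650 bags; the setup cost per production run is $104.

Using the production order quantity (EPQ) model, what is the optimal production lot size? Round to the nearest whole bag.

d = 32,650/250 = 130.6000 bags/day;  effective holding cost H(1 − d/p) = 21.9·(1 − 130.6000/722) = 17.93859
Q* = √(2DS / H_eff) = √(2·32,650·104 / 17.93859) ≈ 615.29

615 bags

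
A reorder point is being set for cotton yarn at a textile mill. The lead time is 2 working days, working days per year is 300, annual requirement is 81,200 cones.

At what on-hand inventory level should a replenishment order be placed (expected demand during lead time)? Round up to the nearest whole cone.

542 cones

Daily demand d = 81,200 / 300 = 270.667 cones/day
Demand during lead time = 270.667 × 2 = 541.33
Reorder point = 541.33 → round up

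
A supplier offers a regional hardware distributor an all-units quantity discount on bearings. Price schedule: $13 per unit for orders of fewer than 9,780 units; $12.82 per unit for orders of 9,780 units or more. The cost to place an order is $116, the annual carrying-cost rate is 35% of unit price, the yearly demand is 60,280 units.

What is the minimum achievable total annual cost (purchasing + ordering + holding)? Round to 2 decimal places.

$791,616.94

H₁ = 35%×$13 = $4.5500;  H₂ = 35%×$12.82 = $4.4870
EOQ₁ = √(2×60,280×116/4.5500) = 1,753.17  (< 9,780, feasible at tier 1)
EOQ₂ = √(2×60,280×116/4.4870) = 1,765.44  (< 9,780 → use Q = 9,780 at tier-2 price)
TC(tier 1 (EOQ₁), Q≈1,753.2) = $791,616.94
TC(tier 2, Q≈9,780.0) = $795,446.01
Minimum at tier 1 (EOQ₁): $791,616.94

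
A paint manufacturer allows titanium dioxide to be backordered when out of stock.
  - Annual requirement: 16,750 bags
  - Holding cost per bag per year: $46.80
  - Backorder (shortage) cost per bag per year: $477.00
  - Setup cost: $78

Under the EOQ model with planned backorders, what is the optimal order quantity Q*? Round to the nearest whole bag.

Basic EOQ = √(2·16,750·78/46.8) = 236.291
Backorder adjustment √((H+b)/b) = √((46.8+477)/477) = 1.0479
Q* = 236.291 × 1.0479 ≈ 247.61

248 bags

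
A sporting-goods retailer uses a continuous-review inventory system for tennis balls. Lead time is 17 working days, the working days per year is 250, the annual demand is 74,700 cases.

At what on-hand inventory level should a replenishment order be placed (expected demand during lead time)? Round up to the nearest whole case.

Daily demand d = 74,700 / 250 = 298.800 cases/day
Demand during lead time = 298.800 × 17 = 5,079.60
Reorder point = 5,079.60 → round up

5,080 cases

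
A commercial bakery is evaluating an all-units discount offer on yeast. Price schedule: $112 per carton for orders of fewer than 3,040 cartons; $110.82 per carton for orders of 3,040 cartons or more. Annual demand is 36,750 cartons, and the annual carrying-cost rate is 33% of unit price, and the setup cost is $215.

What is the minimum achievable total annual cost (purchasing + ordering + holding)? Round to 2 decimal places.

H₁ = 33%×$112 = $36.9600;  H₂ = 33%×$110.82 = $36.5706
EOQ₁ = √(2×36,750×215/36.9600) = 653.88  (< 3,040, feasible at tier 1)
EOQ₂ = √(2×36,750×215/36.5706) = 657.35  (< 3,040 → use Q = 3,040 at tier-2 price)
TC(tier 1 (EOQ₁), Q≈653.9) = $4,140,167.34
TC(tier 2, Q≈3,040.0) = $4,130,821.41
Minimum at tier 2: $4,130,821.41

$4,130,821.41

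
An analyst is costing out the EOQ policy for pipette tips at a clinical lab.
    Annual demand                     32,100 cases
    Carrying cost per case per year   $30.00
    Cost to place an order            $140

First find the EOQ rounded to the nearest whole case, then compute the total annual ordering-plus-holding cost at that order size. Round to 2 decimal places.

Q* = √(2·D·S / H) = √(2·32,100·140 / 30) = √299,600.0 ≈ 547.36 → Q = 547 cases
Orders/yr = 32,100/547 = 58.684; ordering cost = 58.684 × $140 = $8,215.72
Average inventory = 547/2 = 273.5; holding cost = 273.5 × $30 = $8,205.00
Total = $8,215.72 + $8,205.00 = $16,420.72

$16,420.72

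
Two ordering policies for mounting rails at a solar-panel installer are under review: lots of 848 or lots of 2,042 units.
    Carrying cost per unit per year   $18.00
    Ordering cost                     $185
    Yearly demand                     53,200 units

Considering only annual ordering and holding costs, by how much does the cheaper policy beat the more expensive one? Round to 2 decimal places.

Annual cost at Q: ordering D·S/Q plus holding Q·H/2.
TC(848) = (53,200/848)×185 + (848/2)×18 = $19,238.13
TC(2,042) = (53,200/2,042)×185 + (2,042/2)×18 = $23,197.78
Lots of 848 are cheaper by $3,959.65.

$3,959.65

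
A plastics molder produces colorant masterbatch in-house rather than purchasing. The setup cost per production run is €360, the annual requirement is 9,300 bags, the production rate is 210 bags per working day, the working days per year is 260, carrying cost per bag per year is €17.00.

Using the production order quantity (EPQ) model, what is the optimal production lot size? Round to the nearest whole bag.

Daily demand d = 9,300/260 = 35.769; p = 210; 1 − d/p = 0.82967
EPQ = √(2DS / (H(1 − d/p)))
    = √(2 × 9,300 × 360 / (17 × 0.82967)) ≈ 689.02

689 bags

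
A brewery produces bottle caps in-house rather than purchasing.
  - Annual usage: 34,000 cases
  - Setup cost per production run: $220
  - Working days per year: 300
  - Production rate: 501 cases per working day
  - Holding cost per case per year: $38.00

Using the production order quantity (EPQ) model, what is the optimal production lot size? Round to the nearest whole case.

713 cases

Daily demand d = 34,000/300 = 113.333; p = 501; 1 − d/p = 0.77379
EPQ = √(2DS / (H(1 − d/p)))
    = √(2 × 34,000 × 220 / (38 × 0.77379)) ≈ 713.29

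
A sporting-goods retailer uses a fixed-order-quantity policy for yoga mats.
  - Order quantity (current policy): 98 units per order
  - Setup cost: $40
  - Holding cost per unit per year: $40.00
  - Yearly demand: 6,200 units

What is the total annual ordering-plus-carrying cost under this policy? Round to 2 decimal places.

$4,490.61

Ordering: D/Q × S = 6,200/98 × $40 = $2,530.61
Holding:  Q/2 × H = 98/2 × $40 = $1,960.00
Total = $2,530.61 + $1,960.00 = $4,490.61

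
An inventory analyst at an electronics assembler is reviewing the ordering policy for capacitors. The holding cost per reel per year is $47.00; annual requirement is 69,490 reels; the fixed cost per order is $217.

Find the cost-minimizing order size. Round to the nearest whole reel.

2DS/H = 2·69,490·217/47 = 641,673.62
EOQ = √641,673.62 ≈ 801.05

801 reels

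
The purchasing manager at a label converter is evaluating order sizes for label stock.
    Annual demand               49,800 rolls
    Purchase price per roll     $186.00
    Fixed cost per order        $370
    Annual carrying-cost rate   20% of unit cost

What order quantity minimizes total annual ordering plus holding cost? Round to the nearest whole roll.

995 rolls

Carrying cost H = $186 × 20% = $37.2000/roll/yr
EOQ = √(2DS/H) = √(2 × 49,800 × 370 / 37.2)
    = √(990,645.16) ≈ 995.31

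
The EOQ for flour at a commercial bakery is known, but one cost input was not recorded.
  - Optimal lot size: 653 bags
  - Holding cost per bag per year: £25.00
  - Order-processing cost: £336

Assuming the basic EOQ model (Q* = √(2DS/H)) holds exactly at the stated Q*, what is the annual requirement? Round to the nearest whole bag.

15,863 bags per year

EOQ relation: Q² = 2DS/H, so rearrange for the unknown.
D = Q²H / (2S) = 653² × 25 / (2 × 336) = 15,863.43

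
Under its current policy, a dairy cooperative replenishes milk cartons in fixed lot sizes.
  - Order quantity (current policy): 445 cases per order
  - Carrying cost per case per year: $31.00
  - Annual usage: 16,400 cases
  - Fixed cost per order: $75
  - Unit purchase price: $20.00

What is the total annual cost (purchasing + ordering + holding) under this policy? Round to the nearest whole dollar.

$337,662

Ordering: D/Q × S = 16,400/445 × $75 = $2,764.04
Holding:  Q/2 × H = 445/2 × $31 = $6,897.50
Purchase cost = D·C = 16,400 × 20 = $328,000.00
Total = $2,764.04 + $6,897.50 + $328,000.00 = $337,661.54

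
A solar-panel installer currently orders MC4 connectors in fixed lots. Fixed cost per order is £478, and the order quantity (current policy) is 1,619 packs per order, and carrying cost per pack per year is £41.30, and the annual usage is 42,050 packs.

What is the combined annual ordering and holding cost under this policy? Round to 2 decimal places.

£45,847.36

Ordering: D/Q × S = 42,050/1,619 × £478 = £12,415.01
Holding:  Q/2 × H = 1,619/2 × £41.3 = £33,432.35
Total = £12,415.01 + £33,432.35 = £45,847.36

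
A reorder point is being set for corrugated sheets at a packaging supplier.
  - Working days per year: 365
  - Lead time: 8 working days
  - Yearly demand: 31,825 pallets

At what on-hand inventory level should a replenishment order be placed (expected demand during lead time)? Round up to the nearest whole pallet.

Daily demand d = 31,825 / 365 = 87.192 pallets/day
Demand during lead time = 87.192 × 8 = 697.53
Reorder point = 697.53 → round up

698 pallets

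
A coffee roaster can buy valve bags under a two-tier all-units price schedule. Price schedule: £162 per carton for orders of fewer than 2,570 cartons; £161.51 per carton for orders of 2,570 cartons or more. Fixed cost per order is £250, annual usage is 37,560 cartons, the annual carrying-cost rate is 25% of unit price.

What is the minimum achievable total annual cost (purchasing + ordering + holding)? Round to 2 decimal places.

H₁ = 25%×£162 = £40.5000;  H₂ = 25%×£161.51 = £40.3775
EOQ₁ = √(2×37,560×250/40.5000) = 680.96  (< 2,570, feasible at tier 1)
EOQ₂ = √(2×37,560×250/40.3775) = 681.99  (< 2,570 → use Q = 2,570 at tier-2 price)
TC(tier 1 (EOQ₁), Q≈681.0) = £6,112,298.80
TC(tier 2, Q≈2,570.0) = £6,121,854.38
Minimum at tier 1 (EOQ₁): £6,112,298.80

£6,112,298.80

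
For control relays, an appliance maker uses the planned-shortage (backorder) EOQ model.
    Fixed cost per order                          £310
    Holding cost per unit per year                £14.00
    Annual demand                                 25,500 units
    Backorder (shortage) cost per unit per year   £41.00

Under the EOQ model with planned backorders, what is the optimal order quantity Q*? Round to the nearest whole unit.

1,231 units

Basic EOQ = √(2·25,500·310/14) = 1,062.679
Backorder adjustment √((H+b)/b) = √((14+41)/41) = 1.1582
Q* = 1,062.679 × 1.1582 ≈ 1,230.81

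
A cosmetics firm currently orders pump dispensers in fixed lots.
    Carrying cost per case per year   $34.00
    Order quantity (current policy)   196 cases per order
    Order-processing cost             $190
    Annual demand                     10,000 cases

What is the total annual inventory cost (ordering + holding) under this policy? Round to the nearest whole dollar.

Annual ordering cost = (D/Q)·S = (10,000/196) × 190 = $9,693.88
Annual holding cost  = (Q/2)·H = (196/2) × 34 = $3,332.00
Total = $9,693.88 + $3,332.00 = $13,025.88

$13,026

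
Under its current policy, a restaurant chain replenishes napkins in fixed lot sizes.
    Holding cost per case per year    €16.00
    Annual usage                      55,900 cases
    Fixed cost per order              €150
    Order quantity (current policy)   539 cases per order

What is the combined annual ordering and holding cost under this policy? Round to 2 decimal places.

Orders/yr = 55,900/539 = 103.711; ordering cost = 103.711 × €150 = €15,556.59
Average inventory = 539/2 = 269.5; holding cost = 269.5 × €16 = €4,312.00
Total = €15,556.59 + €4,312.00 = €19,868.59

€19,868.59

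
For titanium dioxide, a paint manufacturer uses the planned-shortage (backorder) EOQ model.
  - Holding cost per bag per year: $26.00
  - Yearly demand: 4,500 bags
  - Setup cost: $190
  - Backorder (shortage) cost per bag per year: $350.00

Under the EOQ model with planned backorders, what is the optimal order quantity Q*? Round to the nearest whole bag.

Q* = √(2DS/H) · √((H + b)/b)
   = √(2 × 4,500 × 190 / 26) · √((26 + 350) / 350)
   = 256.455 × 1.0365 ≈ 265.81

266 bags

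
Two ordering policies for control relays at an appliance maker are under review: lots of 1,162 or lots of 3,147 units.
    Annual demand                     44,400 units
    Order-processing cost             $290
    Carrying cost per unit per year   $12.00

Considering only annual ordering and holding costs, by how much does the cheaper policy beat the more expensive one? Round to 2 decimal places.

Annual cost at Q: ordering D·S/Q plus holding Q·H/2.
TC(1,162) = (44,400/1,162)×290 + (1,162/2)×12 = $18,052.90
TC(3,147) = (44,400/3,147)×290 + (3,147/2)×12 = $22,973.52
Lots of 1,162 are cheaper by $4,920.62.

$4,920.62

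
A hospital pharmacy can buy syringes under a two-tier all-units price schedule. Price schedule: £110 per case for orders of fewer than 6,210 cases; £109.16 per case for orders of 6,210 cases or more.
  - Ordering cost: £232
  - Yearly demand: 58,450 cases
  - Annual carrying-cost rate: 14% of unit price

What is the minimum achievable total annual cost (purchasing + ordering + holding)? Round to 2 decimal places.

£6,430,037.49

H₁ = 14%×£110 = £15.4000;  H₂ = 14%×£109.16 = £15.2824
EOQ₁ = √(2×58,450×232/15.4000) = 1,327.06  (< 6,210, feasible at tier 1)
EOQ₂ = √(2×58,450×232/15.2824) = 1,332.16  (< 6,210 → use Q = 6,210 at tier-2 price)
TC(tier 1 (EOQ₁), Q≈1,327.1) = £6,449,936.74
TC(tier 2, Q≈6,210.0) = £6,430,037.49
Minimum at tier 2: £6,430,037.49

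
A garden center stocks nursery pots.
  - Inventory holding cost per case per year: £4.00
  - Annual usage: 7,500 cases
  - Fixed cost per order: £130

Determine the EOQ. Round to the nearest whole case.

698 cases

Optimal lot size Q* = (2 × 7,500 × £130 / £4)^½ ≈ 698.21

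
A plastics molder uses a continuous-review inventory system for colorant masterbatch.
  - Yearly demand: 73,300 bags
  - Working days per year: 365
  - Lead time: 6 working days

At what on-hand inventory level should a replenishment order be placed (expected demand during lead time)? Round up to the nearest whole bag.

Daily demand d = 73,300 / 365 = 200.822 bags/day
Demand during lead time = 200.822 × 6 = 1,204.93
Reorder point = 1,204.93 → round up

1,205 bags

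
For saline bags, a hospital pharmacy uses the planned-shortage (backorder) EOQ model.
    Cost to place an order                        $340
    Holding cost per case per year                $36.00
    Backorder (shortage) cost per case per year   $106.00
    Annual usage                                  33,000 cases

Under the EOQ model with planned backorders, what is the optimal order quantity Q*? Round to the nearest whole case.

Basic EOQ = √(2·33,000·340/36) = 789.515
Backorder adjustment √((H+b)/b) = √((36+106)/106) = 1.1574
Q* = 789.515 × 1.1574 ≈ 913.80

914 cases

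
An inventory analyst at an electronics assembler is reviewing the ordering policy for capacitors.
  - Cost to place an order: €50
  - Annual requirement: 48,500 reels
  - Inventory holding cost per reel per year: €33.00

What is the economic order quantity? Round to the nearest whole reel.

Q* = √(2·D·S / H) = √(2·48,500·50 / 33) = √146,969.7 ≈ 383.37

383 reels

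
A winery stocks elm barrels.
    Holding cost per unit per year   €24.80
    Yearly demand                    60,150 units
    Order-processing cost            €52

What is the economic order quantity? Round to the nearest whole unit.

502 units

EOQ = √(2DS/H) = √(2 × 60,150 × 52 / 24.8)
    = √(252,241.94) ≈ 502.24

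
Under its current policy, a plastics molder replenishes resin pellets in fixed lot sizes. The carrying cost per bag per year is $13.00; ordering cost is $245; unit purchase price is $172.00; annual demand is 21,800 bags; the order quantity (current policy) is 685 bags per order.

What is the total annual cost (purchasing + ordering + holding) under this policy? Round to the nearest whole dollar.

$3,761,850

Annual ordering cost = (D/Q)·S = (21,800/685) × 245 = $7,797.08
Annual holding cost  = (Q/2)·H = (685/2) × 13 = $4,452.50
Purchase cost = D·C = 21,800 × 172 = $3,749,600.00
Total = $7,797.08 + $4,452.50 + $3,749,600.00 = $3,761,849.58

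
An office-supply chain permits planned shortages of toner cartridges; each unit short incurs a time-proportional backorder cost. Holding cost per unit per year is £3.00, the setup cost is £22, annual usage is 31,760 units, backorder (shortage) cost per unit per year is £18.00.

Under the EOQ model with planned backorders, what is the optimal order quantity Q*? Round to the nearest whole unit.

Basic EOQ = √(2·31,760·22/3) = 682.505
Backorder adjustment √((H+b)/b) = √((3+18)/18) = 1.0801
Q* = 682.505 × 1.0801 ≈ 737.19

737 units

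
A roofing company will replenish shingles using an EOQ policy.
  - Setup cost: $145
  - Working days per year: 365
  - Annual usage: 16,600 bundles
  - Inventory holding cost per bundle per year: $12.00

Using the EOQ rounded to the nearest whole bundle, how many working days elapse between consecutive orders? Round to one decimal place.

2DS/H = 2·16,600·145/12 = 401,166.67
EOQ = √401,166.67 ≈ 633.38 → Q = 633 bundles
Cycle time = (working days × Q)/D = (365 × 633) / 16,600 = 13.918 days

13.9 days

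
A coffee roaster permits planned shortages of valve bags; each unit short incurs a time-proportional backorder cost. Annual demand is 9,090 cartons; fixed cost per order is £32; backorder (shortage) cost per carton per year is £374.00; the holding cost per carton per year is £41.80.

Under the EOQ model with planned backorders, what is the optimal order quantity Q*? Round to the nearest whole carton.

124 cartons

Basic EOQ = √(2·9,090·32/41.8) = 117.973
Backorder adjustment √((H+b)/b) = √((41.8+374)/374) = 1.0544
Q* = 117.973 × 1.0544 ≈ 124.39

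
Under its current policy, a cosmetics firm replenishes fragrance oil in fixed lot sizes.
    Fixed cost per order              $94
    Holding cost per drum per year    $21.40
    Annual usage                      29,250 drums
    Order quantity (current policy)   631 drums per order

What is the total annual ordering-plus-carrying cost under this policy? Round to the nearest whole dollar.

Orders/yr = 29,250/631 = 46.355; ordering cost = 46.355 × $94 = $4,357.37
Average inventory = 631/2 = 315.5; holding cost = 315.5 × $21.4 = $6,751.70
Total = $4,357.37 + $6,751.70 = $11,109.07

$11,109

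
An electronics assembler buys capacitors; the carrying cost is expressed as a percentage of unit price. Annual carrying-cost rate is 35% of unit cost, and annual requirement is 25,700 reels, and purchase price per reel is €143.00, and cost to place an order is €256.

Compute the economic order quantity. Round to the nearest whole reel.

513 reels

Carrying cost H = €143 × 35% = €50.0500/reel/yr
EOQ = √(2DS/H) = √(2 × 25,700 × 256 / 50.05)
    = √(262,905.09) ≈ 512.74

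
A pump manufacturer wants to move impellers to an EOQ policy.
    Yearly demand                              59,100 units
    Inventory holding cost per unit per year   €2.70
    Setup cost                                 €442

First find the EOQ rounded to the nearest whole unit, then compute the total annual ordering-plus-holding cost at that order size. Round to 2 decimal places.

Q* = √(2·D·S / H) = √(2·59,100·442 / 2.7) = √19,349,777.8 ≈ 4,398.84 → Q = 4,399 units
Orders/yr = 59,100/4,399 = 13.435; ordering cost = 13.435 × €442 = €5,938.21
Average inventory = 4,399/2 = 2199.5; holding cost = 2199.5 × €2.7 = €5,938.65
Total = €5,938.21 + €5,938.65 = €11,876.86

€11,876.86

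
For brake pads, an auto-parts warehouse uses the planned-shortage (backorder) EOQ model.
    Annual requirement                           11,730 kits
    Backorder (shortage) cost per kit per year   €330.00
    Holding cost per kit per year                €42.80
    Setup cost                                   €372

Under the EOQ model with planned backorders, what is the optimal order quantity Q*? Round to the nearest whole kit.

Q* = √(2DS/H) · √((H + b)/b)
   = √(2 × 11,730 × 372 / 42.8) · √((42.8 + 330) / 330)
   = 451.558 × 1.0629 ≈ 479.95

480 kits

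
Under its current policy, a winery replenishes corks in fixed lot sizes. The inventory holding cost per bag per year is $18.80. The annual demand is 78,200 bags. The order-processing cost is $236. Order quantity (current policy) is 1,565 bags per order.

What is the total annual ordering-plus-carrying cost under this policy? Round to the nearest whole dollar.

Orders/yr = 78,200/1,565 = 49.968; ordering cost = 49.968 × $236 = $11,792.46
Average inventory = 1,565/2 = 782.5; holding cost = 782.5 × $18.8 = $14,711.00
Total = $11,792.46 + $14,711.00 = $26,503.46

$26,503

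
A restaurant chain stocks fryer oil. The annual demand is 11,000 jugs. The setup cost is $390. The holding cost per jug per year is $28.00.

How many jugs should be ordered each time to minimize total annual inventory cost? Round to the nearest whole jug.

Q* = √(2·D·S / H) = √(2·11,000·390 / 28) = √306,428.6 ≈ 553.56

554 jugs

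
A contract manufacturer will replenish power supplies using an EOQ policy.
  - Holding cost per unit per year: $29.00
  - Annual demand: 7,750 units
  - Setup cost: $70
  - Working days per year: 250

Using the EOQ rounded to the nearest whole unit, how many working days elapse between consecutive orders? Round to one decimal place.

EOQ = √(2DS/H) = √(2 × 7,750 × 70 / 29)
    = √(37,413.79) ≈ 193.43 → Q = 193 units
Days between orders = 250 / (D/Q) = 250 / 40.155 ≈ 6.226

6.2 days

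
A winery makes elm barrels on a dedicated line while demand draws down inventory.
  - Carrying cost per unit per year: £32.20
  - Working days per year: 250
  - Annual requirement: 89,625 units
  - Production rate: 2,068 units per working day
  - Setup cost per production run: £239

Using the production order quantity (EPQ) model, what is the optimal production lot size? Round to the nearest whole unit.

d = 89,625/250 = 358.5000 units/day;  effective holding cost H(1 − d/p) = 32.2·(1 − 358.5000/2068) = 26.61794
Q* = √(2DS / H_eff) = √(2·89,625·239 / 26.61794) ≈ 1,268.65

1,269 units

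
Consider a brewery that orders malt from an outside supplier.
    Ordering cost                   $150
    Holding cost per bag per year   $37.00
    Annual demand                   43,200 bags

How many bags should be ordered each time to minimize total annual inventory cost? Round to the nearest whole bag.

Q* = √(2·D·S / H) = √(2·43,200·150 / 37) = √350,270.3 ≈ 591.84

592 bags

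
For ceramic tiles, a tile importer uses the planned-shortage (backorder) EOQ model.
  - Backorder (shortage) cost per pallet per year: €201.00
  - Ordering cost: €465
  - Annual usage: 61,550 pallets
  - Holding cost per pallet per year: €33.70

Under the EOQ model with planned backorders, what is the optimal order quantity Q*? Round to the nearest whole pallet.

Q* = √(2DS/H) · √((H + b)/b)
   = √(2 × 61,550 × 465 / 33.7) · √((33.7 + 201) / 201)
   = 1,303.288 × 1.0806 ≈ 1,408.31

1,408 pallets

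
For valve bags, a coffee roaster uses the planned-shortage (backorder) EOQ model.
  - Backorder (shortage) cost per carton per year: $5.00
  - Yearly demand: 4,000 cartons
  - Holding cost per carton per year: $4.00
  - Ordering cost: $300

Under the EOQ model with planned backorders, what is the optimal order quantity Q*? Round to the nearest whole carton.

1,039 cartons

Q* = √(2DS/H) · √((H + b)/b)
   = √(2 × 4,000 × 300 / 4) · √((4 + 5) / 5)
   = 774.597 × 1.3416 ≈ 1,039.23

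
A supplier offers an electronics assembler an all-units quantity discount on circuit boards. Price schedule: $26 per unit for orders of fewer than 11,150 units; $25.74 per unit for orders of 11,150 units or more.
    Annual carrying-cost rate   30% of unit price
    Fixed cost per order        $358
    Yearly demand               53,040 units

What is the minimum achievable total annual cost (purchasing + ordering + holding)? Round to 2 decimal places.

$1,396,250.98

H₁ = 30%×$26 = $7.8000;  H₂ = 30%×$25.74 = $7.7220
EOQ₁ = √(2×53,040×358/7.8000) = 2,206.54  (< 11,150, feasible at tier 1)
EOQ₂ = √(2×53,040×358/7.7220) = 2,217.65  (< 11,150 → use Q = 11,150 at tier-2 price)
TC(tier 1 (EOQ₁), Q≈2,206.5) = $1,396,250.98
TC(tier 2, Q≈11,150.0) = $1,410,002.74
Minimum at tier 1 (EOQ₁): $1,396,250.98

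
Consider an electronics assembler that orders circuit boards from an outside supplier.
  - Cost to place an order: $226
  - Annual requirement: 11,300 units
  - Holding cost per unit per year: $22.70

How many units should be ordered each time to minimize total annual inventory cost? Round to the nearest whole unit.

474 units

2DS/H = 2·11,300·226/22.7 = 225,004.41
EOQ = √225,004.41 ≈ 474.35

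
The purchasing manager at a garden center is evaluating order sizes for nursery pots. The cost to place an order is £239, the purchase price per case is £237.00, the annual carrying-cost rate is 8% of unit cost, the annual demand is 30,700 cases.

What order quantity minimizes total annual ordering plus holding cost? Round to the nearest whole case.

Carrying cost H = £237 × 8% = £18.9600/case/yr
Optimal lot size Q* = (2 × 30,700 × £239 / £18.96)^½ ≈ 879.76

880 cases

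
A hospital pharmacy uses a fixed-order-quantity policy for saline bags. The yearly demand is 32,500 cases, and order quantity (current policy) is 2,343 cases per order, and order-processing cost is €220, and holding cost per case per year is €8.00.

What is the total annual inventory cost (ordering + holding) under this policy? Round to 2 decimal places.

Annual ordering cost = (D/Q)·S = (32,500/2,343) × 220 = €3,051.64
Annual holding cost  = (Q/2)·H = (2,343/2) × 8 = €9,372.00
Total = €3,051.64 + €9,372.00 = €12,423.64

€12,423.64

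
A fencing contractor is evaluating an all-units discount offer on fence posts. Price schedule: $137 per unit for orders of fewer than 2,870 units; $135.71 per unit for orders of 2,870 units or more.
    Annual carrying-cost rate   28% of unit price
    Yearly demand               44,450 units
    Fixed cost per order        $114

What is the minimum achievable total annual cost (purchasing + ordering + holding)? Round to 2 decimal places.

$6,088,603.39

H₁ = 28%×$137 = $38.3600;  H₂ = 28%×$135.71 = $37.9988
EOQ₁ = √(2×44,450×114/38.3600) = 514.00  (< 2,870, feasible at tier 1)
EOQ₂ = √(2×44,450×114/37.9988) = 516.44  (< 2,870 → use Q = 2,870 at tier-2 price)
TC(tier 1 (EOQ₁), Q≈514.0) = $6,109,367.08
TC(tier 2, Q≈2,870.0) = $6,088,603.39
Minimum at tier 2: $6,088,603.39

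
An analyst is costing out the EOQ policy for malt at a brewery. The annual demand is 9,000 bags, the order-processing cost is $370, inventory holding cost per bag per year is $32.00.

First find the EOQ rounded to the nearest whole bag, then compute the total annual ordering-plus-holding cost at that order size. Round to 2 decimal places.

$14,598.63

EOQ = √(2DS/H) = √(2 × 9,000 × 370 / 32)
    = √(208,125.00) ≈ 456.21 → Q = 456 bags
Ordering: D/Q × S = 9,000/456 × $370 = $7,302.63
Holding:  Q/2 × H = 456/2 × $32 = $7,296.00
Total = $7,302.63 + $7,296.00 = $14,598.63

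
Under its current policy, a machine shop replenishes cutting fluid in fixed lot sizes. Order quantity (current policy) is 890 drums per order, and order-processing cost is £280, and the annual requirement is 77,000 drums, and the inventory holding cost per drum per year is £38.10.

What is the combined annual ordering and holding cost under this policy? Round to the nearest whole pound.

Ordering: D/Q × S = 77,000/890 × £280 = £24,224.72
Holding:  Q/2 × H = 890/2 × £38.1 = £16,954.50
Total = £24,224.72 + £16,954.50 = £41,179.22

£41,179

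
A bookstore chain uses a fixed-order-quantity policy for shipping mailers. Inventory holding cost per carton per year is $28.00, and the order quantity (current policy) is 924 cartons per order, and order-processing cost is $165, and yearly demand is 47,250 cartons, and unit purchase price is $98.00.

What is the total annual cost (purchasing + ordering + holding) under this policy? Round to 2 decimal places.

$4,651,873.50

Orders/yr = 47,250/924 = 51.136; ordering cost = 51.136 × $165 = $8,437.50
Average inventory = 924/2 = 462; holding cost = 462 × $28 = $12,936.00
Purchase cost = D·C = 47,250 × 98 = $4,630,500.00
Total = $8,437.50 + $12,936.00 + $4,630,500.00 = $4,651,873.50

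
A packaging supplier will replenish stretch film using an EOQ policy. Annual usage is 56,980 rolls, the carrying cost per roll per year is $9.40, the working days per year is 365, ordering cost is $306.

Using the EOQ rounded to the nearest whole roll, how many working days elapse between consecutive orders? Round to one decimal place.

12.3 days

EOQ = √(2DS/H) = √(2 × 56,980 × 306 / 9.4)
    = √(3,709,761.70) ≈ 1,926.07 → Q = 1,926 rolls
T = Q/D × 365 days = 1,926/56,980 × 365 = 12.337 days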